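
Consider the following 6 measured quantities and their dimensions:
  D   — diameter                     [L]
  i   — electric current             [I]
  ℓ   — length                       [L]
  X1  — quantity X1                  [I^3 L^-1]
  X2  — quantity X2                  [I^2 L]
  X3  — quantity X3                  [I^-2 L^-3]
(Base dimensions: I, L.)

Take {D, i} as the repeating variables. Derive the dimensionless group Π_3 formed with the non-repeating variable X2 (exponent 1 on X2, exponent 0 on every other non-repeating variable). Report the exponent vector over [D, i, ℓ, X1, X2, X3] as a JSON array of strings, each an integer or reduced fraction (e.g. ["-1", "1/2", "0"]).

["-1", "-2", "0", "0", "1", "0"]

Write exponents as rows I,L / cols D,i,ℓ,X1,X2,X3:
  I: [ 0  1  0  3  2 -2]
  L: [ 1  0  1 -1  1 -3]
Echelon form has 2 nonzero rows (pivots: D,i)
Repeat: D,i; free: ℓ,X1,X2,X3
RREF:
  r0: [   1    0    1   -1    1   -3]
  r1: [   0    1    0    3    2   -2]
Fix exponent of X2 at 1, ℓ at 0, X1 at 0, X3 at 0; solve each RREF row for its pivot's exponent:
  r0: exp(D) + (1)·1 = 0 ⇒ exp(D) = -1
  r1: exp(i) + (2)·1 = 0 ⇒ exp(i) = -2
Π_3 = D^-1 · i^-2 · X2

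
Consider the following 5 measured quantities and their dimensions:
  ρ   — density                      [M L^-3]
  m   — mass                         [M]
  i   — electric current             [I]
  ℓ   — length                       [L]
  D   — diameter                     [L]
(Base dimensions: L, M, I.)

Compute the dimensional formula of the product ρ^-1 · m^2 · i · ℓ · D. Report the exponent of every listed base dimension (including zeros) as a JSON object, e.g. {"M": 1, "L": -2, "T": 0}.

Dimensional matrix (L×M×I by ρ×m×i×ℓ×D):
  L: [-3  0  0  1  1]
  M: [ 1  1  0  0  0]
  I: [ 0  0  1  0  0]
  [L]: (-1)·-3+(2)·0+(1)·0+(1)·1+(1)·1 = 5
  [M]: (-1)·1+(2)·1+(1)·0+(1)·0+(1)·0 = 1
  [I]: (-1)·0+(2)·0+(1)·1+(1)·0+(1)·0 = 1
⇒ L^5 M I

{"L": 5, "M": 1, "I": 1}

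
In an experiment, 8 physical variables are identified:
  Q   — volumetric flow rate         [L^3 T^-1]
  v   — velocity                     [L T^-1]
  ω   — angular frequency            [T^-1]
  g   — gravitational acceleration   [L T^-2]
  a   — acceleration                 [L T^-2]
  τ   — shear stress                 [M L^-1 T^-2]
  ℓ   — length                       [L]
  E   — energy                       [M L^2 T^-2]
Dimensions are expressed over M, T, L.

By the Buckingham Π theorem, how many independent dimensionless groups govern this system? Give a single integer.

Dimensional matrix (M×T×L by Q×v×ω×g×a×τ×ℓ×E):
  M: [ 0  0  0  0  0  1  0  1]
  T: [-1 -1 -1 -2 -2 -2  0 -2]
  L: [ 3  1  0  1  1 -1  1  2]
Echelon form has 3 nonzero rows (pivots: Q,v,τ)
n=8, r=3 ⇒ 5 dimensionless groups

5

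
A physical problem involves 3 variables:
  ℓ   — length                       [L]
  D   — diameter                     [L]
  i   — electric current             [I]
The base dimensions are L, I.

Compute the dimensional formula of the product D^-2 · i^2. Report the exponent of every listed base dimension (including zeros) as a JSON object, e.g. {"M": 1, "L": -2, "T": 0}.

Exponent matrix [L,I] × [ℓ,D,i]:
  L: [ 1  1  0]
  I: [ 0  0  1]
  [L]: (-2)·1+(2)·0 = -2
  [I]: (-2)·0+(2)·1 = 2
⇒ L^-2 I^2

{"L": -2, "I": 2}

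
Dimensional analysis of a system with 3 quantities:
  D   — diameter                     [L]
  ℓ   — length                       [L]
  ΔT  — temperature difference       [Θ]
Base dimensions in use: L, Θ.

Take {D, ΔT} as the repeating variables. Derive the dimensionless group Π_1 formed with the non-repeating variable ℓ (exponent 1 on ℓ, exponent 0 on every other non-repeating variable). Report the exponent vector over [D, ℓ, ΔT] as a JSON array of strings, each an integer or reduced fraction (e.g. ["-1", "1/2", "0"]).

Write exponents as rows L,Θ / cols D,ℓ,ΔT:
  L: [ 1  1  0]
  Θ: [ 0  0  1]
Row reduction gives pivot columns D,ΔT; rank = 2
Repeat: D,ΔT; free: ℓ
RREF:
  r0: [   1    1    0]
  r1: [   0    0    1]
Fix exponent of ℓ at 1; solve each RREF row for its pivot's exponent:
  r0: exp(D) + (1)·1 = 0 ⇒ exp(D) = -1
  r1: exp(ΔT) + (0)·1 = 0 ⇒ exp(ΔT) = 0
Π_1 = D^-1 · ℓ

["-1", "1", "0"]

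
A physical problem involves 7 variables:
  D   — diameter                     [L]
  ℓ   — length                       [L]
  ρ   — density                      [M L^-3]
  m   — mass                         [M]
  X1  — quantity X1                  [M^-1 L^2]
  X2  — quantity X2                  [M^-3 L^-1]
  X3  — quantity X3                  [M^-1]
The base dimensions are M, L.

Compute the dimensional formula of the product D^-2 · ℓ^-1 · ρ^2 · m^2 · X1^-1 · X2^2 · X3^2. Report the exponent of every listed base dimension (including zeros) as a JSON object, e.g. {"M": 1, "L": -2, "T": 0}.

{"M": -3, "L": -13}

Dimensional matrix (M×L by D×ℓ×ρ×m×X1×X2×X3):
  M: [ 0  0  1  1 -1 -3 -1]
  L: [ 1  1 -3  0  2 -1  0]
  [M]: (-2)·0+(-1)·0+(2)·1+(2)·1+(-1)·-1+(2)·-3+(2)·-1 = -3
  [L]: (-2)·1+(-1)·1+(2)·-3+(2)·0+(-1)·2+(2)·-1+(2)·0 = -13
⇒ M^-3 L^-13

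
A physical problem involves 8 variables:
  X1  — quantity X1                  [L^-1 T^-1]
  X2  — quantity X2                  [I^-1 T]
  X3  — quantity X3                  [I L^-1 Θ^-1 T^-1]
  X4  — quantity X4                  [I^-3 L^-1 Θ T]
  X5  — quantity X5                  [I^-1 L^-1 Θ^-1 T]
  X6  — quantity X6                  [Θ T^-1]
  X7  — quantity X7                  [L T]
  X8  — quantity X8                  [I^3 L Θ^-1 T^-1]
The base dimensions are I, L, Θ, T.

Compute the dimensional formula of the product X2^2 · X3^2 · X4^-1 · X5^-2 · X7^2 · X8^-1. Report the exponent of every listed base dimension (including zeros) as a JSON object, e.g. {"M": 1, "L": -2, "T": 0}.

Dimensional matrix (I×L×Θ×T by X1×X2×X3×X4×X5×X6×X7×X8):
  I: [ 0 -1  1 -3 -1  0  0  3]
  L: [-1  0 -1 -1 -1  0  1  1]
  Θ: [ 0  0 -1  1 -1  1  0 -1]
  T: [-1  1 -1  1  1 -1  1 -1]
  [I]: (2)·-1+(2)·1+(-1)·-3+(-2)·-1+(2)·0+(-1)·3 = 2
  [L]: (2)·0+(2)·-1+(-1)·-1+(-2)·-1+(2)·1+(-1)·1 = 2
  [Θ]: (2)·0+(2)·-1+(-1)·1+(-2)·-1+(2)·0+(-1)·-1 = 0
  [T]: (2)·1+(2)·-1+(-1)·1+(-2)·1+(2)·1+(-1)·-1 = 0
⇒ I^2 L^2

{"I": 2, "L": 2, "Θ": 0, "T": 0}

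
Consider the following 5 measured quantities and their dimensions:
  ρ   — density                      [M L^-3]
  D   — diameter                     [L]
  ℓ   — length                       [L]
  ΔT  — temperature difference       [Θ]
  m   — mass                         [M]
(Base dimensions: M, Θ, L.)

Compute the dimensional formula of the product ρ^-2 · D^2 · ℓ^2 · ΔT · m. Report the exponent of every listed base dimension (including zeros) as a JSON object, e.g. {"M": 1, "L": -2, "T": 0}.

{"M": -1, "Θ": 1, "L": 10}

Dimensional matrix (M×Θ×L by ρ×D×ℓ×ΔT×m):
  M: [ 1  0  0  0  1]
  Θ: [ 0  0  0  1  0]
  L: [-3  1  1  0  0]
  [M]: (-2)·1+(2)·0+(2)·0+(1)·0+(1)·1 = -1
  [Θ]: (-2)·0+(2)·0+(2)·0+(1)·1+(1)·0 = 1
  [L]: (-2)·-3+(2)·1+(2)·1+(1)·0+(1)·0 = 10
⇒ M^-1 Θ L^10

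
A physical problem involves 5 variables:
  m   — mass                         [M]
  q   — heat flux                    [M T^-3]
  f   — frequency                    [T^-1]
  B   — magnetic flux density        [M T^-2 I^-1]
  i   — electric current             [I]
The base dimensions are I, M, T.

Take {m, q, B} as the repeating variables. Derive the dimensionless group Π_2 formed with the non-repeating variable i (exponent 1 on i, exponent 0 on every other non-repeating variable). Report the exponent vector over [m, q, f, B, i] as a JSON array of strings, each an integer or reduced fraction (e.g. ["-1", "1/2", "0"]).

["-1/3", "-2/3", "0", "1", "1"]

Dimensional matrix (I×M×T by m×q×f×B×i):
  I: [ 0  0  0 -1  1]
  M: [ 1  1  0  1  0]
  T: [ 0 -3 -1 -2  0]
Row reduction gives pivot columns m,q,B; rank = 3
Repeat: m,q,B; free: f,i
RREF:
  r0: [   1    0 -1/3    0  1/3]
  r1: [   0    1  1/3    0  2/3]
  r2: [   0    0    0    1   -1]
Fix exponent of i at 1, f at 0; solve each RREF row for its pivot's exponent:
  r0: exp(m) + (1/3)·1 = 0 ⇒ exp(m) = -1/3
  r1: exp(q) + (2/3)·1 = 0 ⇒ exp(q) = -2/3
  r2: exp(B) + (-1)·1 = 0 ⇒ exp(B) = 1
Π_2 = m^(-1/3) · q^(-2/3) · B · i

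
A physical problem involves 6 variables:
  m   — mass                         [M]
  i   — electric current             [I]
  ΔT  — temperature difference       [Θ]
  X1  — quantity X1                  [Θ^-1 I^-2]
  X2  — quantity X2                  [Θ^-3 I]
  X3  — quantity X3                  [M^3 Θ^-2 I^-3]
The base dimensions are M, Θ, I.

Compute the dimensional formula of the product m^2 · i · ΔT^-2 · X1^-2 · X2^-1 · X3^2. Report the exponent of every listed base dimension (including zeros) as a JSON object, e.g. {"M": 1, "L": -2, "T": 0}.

{"M": 8, "Θ": -1, "I": -2}

Dimensional matrix (M×Θ×I by m×i×ΔT×X1×X2×X3):
  M: [ 1  0  0  0  0  3]
  Θ: [ 0  0  1 -1 -3 -2]
  I: [ 0  1  0 -2  1 -3]
  [M]: (2)·1+(1)·0+(-2)·0+(-2)·0+(-1)·0+(2)·3 = 8
  [Θ]: (2)·0+(1)·0+(-2)·1+(-2)·-1+(-1)·-3+(2)·-2 = -1
  [I]: (2)·0+(1)·1+(-2)·0+(-2)·-2+(-1)·1+(2)·-3 = -2
⇒ M^8 Θ^-1 I^-2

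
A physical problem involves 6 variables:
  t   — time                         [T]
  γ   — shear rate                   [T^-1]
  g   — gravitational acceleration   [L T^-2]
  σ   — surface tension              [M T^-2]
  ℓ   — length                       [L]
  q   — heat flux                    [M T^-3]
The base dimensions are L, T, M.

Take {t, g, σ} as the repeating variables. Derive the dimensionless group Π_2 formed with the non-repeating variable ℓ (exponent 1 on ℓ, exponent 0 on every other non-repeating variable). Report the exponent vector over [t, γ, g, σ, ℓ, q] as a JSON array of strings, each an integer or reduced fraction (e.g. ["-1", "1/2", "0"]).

Dimensional matrix (L×T×M by t×γ×g×σ×ℓ×q):
  L: [ 0  0  1  0  1  0]
  T: [ 1 -1 -2 -2  0 -3]
  M: [ 0  0  0  1  0  1]
RREF → pivots at {t,g,σ} ⇒ r = 3
Pivot set = {t,g,σ}, free = {γ,ℓ,q}
RREF:
  r0: [   1   -1    0    0    2   -1]
  r1: [   0    0    1    0    1    0]
  r2: [   0    0    0    1    0    1]
Fix exponent of ℓ at 1, γ at 0, q at 0; solve each RREF row for its pivot's exponent:
  r0: exp(t) + (2)·1 = 0 ⇒ exp(t) = -2
  r1: exp(g) + (1)·1 = 0 ⇒ exp(g) = -1
  r2: exp(σ) + (0)·1 = 0 ⇒ exp(σ) = 0
Π_2 = t^-2 · g^-1 · ℓ

["-2", "0", "-1", "0", "1", "0"]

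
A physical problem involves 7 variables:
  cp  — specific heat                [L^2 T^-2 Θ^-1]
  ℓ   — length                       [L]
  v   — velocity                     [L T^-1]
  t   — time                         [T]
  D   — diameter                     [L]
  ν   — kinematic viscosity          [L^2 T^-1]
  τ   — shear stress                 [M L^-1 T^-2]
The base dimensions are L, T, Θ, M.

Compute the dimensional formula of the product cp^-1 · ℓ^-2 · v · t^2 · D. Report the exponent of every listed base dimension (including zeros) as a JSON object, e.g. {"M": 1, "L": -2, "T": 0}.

Write exponents as rows L,T,Θ,M / cols cp,ℓ,v,t,D,ν,τ:
  L: [ 2  1  1  0  1  2 -1]
  T: [-2  0 -1  1  0 -1 -2]
  Θ: [-1  0  0  0  0  0  0]
  M: [ 0  0  0  0  0  0  1]
  [L]: (-1)·2+(-2)·1+(1)·1+(2)·0+(1)·1 = -2
  [T]: (-1)·-2+(-2)·0+(1)·-1+(2)·1+(1)·0 = 3
  [Θ]: (-1)·-1+(-2)·0+(1)·0+(2)·0+(1)·0 = 1
  [M]: (-1)·0+(-2)·0+(1)·0+(2)·0+(1)·0 = 0
⇒ L^-2 T^3 Θ

{"L": -2, "T": 3, "Θ": 1, "M": 0}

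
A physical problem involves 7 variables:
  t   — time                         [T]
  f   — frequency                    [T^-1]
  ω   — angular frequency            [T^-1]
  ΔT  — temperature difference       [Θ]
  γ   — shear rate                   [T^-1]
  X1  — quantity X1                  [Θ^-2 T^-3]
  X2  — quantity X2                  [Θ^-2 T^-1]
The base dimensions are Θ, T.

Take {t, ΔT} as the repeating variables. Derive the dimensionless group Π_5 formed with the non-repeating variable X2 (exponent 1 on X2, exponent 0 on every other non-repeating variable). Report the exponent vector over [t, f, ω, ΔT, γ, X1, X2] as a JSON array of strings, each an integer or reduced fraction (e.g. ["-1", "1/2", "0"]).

Write exponents as rows Θ,T / cols t,f,ω,ΔT,γ,X1,X2:
  Θ: [ 0  0  0  1  0 -2 -2]
  T: [ 1 -1 -1  0 -1 -3 -1]
RREF → pivots at {t,ΔT} ⇒ r = 2
Pivot set = {t,ΔT}, free = {f,ω,γ,X1,X2}
RREF:
  r0: [   1   -1   -1    0   -1   -3   -1]
  r1: [   0    0    0    1    0   -2   -2]
Fix exponent of X2 at 1, f at 0, ω at 0, γ at 0, X1 at 0; solve each RREF row for its pivot's exponent:
  r0: exp(t) + (-1)·1 = 0 ⇒ exp(t) = 1
  r1: exp(ΔT) + (-2)·1 = 0 ⇒ exp(ΔT) = 2
Π_5 = t · ΔT^2 · X2

["1", "0", "0", "2", "0", "0", "1"]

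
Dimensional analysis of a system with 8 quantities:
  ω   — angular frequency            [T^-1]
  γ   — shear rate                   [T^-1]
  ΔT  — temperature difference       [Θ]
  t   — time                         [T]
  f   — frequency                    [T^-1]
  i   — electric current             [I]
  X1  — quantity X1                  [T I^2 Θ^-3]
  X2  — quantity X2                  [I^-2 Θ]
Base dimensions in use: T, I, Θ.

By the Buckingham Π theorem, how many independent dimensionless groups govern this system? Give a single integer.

5

Dimensional matrix (T×I×Θ by ω×γ×ΔT×t×f×i×X1×X2):
  T: [-1 -1  0  1 -1  0  1  0]
  I: [ 0  0  0  0  0  1  2 -2]
  Θ: [ 0  0  1  0  0  0 -3  1]
Row reduction gives pivot columns ω,ΔT,i; rank = 3
Π count = n − r = 8 − 3 = 5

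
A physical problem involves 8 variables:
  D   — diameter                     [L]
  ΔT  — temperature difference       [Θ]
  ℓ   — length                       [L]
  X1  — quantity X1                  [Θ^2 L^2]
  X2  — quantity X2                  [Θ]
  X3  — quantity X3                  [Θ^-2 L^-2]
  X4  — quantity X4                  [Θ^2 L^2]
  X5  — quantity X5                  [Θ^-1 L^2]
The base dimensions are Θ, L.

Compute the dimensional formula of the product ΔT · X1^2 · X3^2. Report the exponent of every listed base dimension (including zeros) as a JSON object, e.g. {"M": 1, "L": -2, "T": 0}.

Write exponents as rows Θ,L / cols D,ΔT,ℓ,X1,X2,X3,X4,X5:
  Θ: [ 0  1  0  2  1 -2  2 -1]
  L: [ 1  0  1  2  0 -2  2  2]
  [Θ]: (1)·1+(2)·2+(2)·-2 = 1
  [L]: (1)·0+(2)·2+(2)·-2 = 0
⇒ Θ

{"Θ": 1, "L": 0}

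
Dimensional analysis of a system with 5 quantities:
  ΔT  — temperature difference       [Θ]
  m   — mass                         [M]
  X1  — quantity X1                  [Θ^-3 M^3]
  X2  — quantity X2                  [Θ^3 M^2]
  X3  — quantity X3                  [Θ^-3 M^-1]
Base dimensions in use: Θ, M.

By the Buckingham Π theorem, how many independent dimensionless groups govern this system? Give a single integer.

Exponent matrix [Θ,M] × [ΔT,m,X1,X2,X3]:
  Θ: [ 1  0 -3  3 -3]
  M: [ 0  1  3  2 -1]
Row reduction gives pivot columns ΔT,m; rank = 2
Π count = n − r = 5 − 2 = 3

3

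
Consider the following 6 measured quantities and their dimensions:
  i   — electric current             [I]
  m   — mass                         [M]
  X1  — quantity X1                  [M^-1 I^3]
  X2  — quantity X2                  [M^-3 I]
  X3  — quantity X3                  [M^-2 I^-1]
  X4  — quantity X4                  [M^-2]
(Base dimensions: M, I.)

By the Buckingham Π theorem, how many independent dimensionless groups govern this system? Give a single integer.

4

Exponent matrix [M,I] × [i,m,X1,X2,X3,X4]:
  M: [ 0  1 -1 -3 -2 -2]
  I: [ 1  0  3  1 -1  0]
Row reduction gives pivot columns i,m; rank = 2
6 vars − rank 2 = 4 Π groups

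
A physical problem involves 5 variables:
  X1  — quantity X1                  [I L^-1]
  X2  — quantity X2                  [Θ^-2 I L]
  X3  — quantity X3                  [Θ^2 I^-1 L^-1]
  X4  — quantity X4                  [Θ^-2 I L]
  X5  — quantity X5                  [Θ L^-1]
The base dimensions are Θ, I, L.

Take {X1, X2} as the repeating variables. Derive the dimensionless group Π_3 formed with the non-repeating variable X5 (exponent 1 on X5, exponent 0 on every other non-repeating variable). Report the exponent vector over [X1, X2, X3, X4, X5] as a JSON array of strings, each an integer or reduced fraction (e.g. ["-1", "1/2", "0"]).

Exponent matrix [Θ,I,L] × [X1,X2,X3,X4,X5]:
  Θ: [ 0 -2  2 -2  1]
  I: [ 1  1 -1  1  0]
  L: [-1  1 -1  1 -1]
RREF → pivots at {X1,X2} ⇒ r = 2
Repeat: X1,X2; free: X3,X4,X5
RREF:
  r0: [   1    0    0    0  1/2]
  r1: [   0    1   -1    1 -1/2]
  r2: [   0    0    0    0    0]
Fix exponent of X5 at 1, X3 at 0, X4 at 0; solve each RREF row for its pivot's exponent:
  r0: exp(X1) + (1/2)·1 = 0 ⇒ exp(X1) = -1/2
  r1: exp(X2) + (-1/2)·1 = 0 ⇒ exp(X2) = 1/2
Π_3 = X1^(-1/2) · X2^(1/2) · X5

["-1/2", "1/2", "0", "0", "1"]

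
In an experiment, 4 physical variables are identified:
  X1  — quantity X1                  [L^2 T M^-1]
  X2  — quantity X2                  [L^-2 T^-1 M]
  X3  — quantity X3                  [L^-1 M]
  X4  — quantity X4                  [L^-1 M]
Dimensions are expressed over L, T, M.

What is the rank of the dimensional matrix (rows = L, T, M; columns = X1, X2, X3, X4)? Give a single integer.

Dimensional matrix (L×T×M by X1×X2×X3×X4):
  L: [ 2 -2 -1 -1]
  T: [ 1 -1  0  0]
  M: [-1  1  1  1]
Echelon form has 2 nonzero rows (pivots: X1,X3)

2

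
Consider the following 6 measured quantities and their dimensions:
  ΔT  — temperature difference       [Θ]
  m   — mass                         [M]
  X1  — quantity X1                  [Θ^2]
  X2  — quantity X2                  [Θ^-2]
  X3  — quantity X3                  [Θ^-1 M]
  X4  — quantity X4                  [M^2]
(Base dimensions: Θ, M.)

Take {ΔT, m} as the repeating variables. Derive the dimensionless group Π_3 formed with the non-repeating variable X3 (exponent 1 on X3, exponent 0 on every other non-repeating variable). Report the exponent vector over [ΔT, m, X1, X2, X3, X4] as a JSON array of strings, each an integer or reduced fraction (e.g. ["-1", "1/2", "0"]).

["1", "-1", "0", "0", "1", "0"]

Write exponents as rows Θ,M / cols ΔT,m,X1,X2,X3,X4:
  Θ: [ 1  0  2 -2 -1  0]
  M: [ 0  1  0  0  1  2]
Row reduction gives pivot columns ΔT,m; rank = 2
Pivot set = {ΔT,m}, free = {X1,X2,X3,X4}
RREF:
  r0: [   1    0    2   -2   -1    0]
  r1: [   0    1    0    0    1    2]
Fix exponent of X3 at 1, X1 at 0, X2 at 0, X4 at 0; solve each RREF row for its pivot's exponent:
  r0: exp(ΔT) + (-1)·1 = 0 ⇒ exp(ΔT) = 1
  r1: exp(m) + (1)·1 = 0 ⇒ exp(m) = -1
Π_3 = ΔT · m^-1 · X3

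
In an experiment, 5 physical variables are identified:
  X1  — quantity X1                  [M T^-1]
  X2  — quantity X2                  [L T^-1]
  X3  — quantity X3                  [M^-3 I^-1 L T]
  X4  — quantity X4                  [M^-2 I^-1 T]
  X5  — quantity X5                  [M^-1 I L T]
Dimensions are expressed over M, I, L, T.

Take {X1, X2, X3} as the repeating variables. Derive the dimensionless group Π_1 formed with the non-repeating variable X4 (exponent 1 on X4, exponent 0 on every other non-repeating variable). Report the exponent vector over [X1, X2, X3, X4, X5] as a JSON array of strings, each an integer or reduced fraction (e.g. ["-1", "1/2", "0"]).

Exponent matrix [M,I,L,T] × [X1,X2,X3,X4,X5]:
  M: [ 1  0 -3 -2 -1]
  I: [ 0  0 -1 -1  1]
  L: [ 0  1  1  0  1]
  T: [-1 -1  1  1  1]
Echelon form has 3 nonzero rows (pivots: X1,X2,X3)
Pivot set = {X1,X2,X3}, free = {X4,X5}
RREF:
  r0: [   1    0    0    1   -4]
  r1: [   0    1    0   -1    2]
  r2: [   0    0    1    1   -1]
  r3: [   0    0    0    0    0]
Fix exponent of X4 at 1, X5 at 0; solve each RREF row for its pivot's exponent:
  r0: exp(X1) + (1)·1 = 0 ⇒ exp(X1) = -1
  r1: exp(X2) + (-1)·1 = 0 ⇒ exp(X2) = 1
  r2: exp(X3) + (1)·1 = 0 ⇒ exp(X3) = -1
Π_1 = X1^-1 · X2 · X3^-1 · X4

["-1", "1", "-1", "1", "0"]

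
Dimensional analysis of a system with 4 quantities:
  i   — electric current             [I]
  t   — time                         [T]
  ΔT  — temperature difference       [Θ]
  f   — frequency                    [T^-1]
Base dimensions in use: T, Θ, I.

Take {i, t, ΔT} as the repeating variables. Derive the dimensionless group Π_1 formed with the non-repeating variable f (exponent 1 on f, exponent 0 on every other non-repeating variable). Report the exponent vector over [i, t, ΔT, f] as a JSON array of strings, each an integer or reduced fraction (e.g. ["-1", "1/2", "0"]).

["0", "1", "0", "1"]

Dimensional matrix (T×Θ×I by i×t×ΔT×f):
  T: [ 0  1  0 -1]
  Θ: [ 0  0  1  0]
  I: [ 1  0  0  0]
Row reduction gives pivot columns i,t,ΔT; rank = 3
Pivot set = {i,t,ΔT}, free = {f}
RREF:
  r0: [   1    0    0    0]
  r1: [   0    1    0   -1]
  r2: [   0    0    1    0]
Fix exponent of f at 1; solve each RREF row for its pivot's exponent:
  r0: exp(i) + (0)·1 = 0 ⇒ exp(i) = 0
  r1: exp(t) + (-1)·1 = 0 ⇒ exp(t) = 1
  r2: exp(ΔT) + (0)·1 = 0 ⇒ exp(ΔT) = 0
Π_1 = t · f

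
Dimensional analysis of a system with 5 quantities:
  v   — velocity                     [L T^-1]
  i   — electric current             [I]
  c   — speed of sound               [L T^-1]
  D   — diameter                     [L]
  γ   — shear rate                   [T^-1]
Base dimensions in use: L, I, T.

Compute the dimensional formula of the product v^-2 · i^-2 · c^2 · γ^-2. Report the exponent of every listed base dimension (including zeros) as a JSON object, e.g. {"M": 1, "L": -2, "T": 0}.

Dimensional matrix (L×I×T by v×i×c×D×γ):
  L: [ 1  0  1  1  0]
  I: [ 0  1  0  0  0]
  T: [-1  0 -1  0 -1]
  [L]: (-2)·1+(-2)·0+(2)·1+(-2)·0 = 0
  [I]: (-2)·0+(-2)·1+(2)·0+(-2)·0 = -2
  [T]: (-2)·-1+(-2)·0+(2)·-1+(-2)·-1 = 2
⇒ I^-2 T^2

{"L": 0, "I": -2, "T": 2}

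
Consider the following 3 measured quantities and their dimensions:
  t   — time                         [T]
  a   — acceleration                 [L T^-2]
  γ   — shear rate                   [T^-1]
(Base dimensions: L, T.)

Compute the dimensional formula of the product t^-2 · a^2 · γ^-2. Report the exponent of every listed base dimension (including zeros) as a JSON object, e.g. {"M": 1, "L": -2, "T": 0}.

{"L": 2, "T": -4}

Dimensional matrix (L×T by t×a×γ):
  L: [ 0  1  0]
  T: [ 1 -2 -1]
  [L]: (-2)·0+(2)·1+(-2)·0 = 2
  [T]: (-2)·1+(2)·-2+(-2)·-1 = -4
⇒ L^2 T^-4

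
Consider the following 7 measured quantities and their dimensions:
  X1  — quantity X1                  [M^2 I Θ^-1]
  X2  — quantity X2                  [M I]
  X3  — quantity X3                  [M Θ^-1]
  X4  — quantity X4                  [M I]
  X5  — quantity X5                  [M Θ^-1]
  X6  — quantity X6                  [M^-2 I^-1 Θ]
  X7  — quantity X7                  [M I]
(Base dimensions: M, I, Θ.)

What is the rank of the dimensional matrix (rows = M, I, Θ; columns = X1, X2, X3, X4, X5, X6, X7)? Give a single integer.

2

Exponent matrix [M,I,Θ] × [X1,X2,X3,X4,X5,X6,X7]:
  M: [ 2  1  1  1  1 -2  1]
  I: [ 1  1  0  1  0 -1  1]
  Θ: [-1  0 -1  0 -1  1  0]
Row reduction gives pivot columns X1,X2; rank = 2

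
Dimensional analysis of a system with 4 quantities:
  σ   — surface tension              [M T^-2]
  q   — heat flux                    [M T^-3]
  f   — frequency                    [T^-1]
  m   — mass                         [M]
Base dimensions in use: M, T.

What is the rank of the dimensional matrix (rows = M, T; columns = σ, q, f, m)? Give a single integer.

Exponent matrix [M,T] × [σ,q,f,m]:
  M: [ 1  1  0  1]
  T: [-2 -3 -1  0]
Row reduction gives pivot columns σ,q; rank = 2

2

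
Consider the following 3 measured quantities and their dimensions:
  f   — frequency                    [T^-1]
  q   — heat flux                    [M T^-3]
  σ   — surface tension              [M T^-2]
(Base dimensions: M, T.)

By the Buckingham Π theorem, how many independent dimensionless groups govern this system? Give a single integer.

1

Dimensional matrix (M×T by f×q×σ):
  M: [ 0  1  1]
  T: [-1 -3 -2]
Echelon form has 2 nonzero rows (pivots: f,q)
3 vars − rank 2 = 1 Π group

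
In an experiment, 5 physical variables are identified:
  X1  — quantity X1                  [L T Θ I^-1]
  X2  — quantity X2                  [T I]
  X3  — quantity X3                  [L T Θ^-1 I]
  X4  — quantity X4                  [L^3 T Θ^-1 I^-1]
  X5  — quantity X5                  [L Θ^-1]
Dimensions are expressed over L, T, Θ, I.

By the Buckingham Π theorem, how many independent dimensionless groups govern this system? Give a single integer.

Dimensional matrix (L×T×Θ×I by X1×X2×X3×X4×X5):
  L: [ 1  0  1  3  1]
  T: [ 1  1  1  1  0]
  Θ: [ 1  0 -1 -1 -1]
  I: [-1  1  1 -1  0]
RREF → pivots at {X1,X2,X3} ⇒ r = 3
Π count = n − r = 5 − 3 = 2

2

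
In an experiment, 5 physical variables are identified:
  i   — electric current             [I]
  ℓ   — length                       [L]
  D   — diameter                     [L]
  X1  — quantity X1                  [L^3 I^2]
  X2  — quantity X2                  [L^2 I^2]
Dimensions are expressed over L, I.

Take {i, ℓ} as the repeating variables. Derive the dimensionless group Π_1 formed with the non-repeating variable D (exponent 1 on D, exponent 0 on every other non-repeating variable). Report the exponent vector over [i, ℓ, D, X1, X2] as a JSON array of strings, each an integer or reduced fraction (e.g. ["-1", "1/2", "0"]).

["0", "-1", "1", "0", "0"]

Dimensional matrix (L×I by i×ℓ×D×X1×X2):
  L: [ 0  1  1  3  2]
  I: [ 1  0  0  2  2]
RREF → pivots at {i,ℓ} ⇒ r = 2
Pivot set = {i,ℓ}, free = {D,X1,X2}
RREF:
  r0: [   1    0    0    2    2]
  r1: [   0    1    1    3    2]
Fix exponent of D at 1, X1 at 0, X2 at 0; solve each RREF row for its pivot's exponent:
  r0: exp(i) + (0)·1 = 0 ⇒ exp(i) = 0
  r1: exp(ℓ) + (1)·1 = 0 ⇒ exp(ℓ) = -1
Π_1 = ℓ^-1 · D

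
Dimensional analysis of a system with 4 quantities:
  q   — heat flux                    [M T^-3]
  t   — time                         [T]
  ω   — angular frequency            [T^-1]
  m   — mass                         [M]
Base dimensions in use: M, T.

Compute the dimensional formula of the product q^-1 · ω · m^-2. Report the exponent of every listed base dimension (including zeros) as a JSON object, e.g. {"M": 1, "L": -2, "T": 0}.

Dimensional matrix (M×T by q×t×ω×m):
  M: [ 1  0  0  1]
  T: [-3  1 -1  0]
  [M]: (-1)·1+(1)·0+(-2)·1 = -3
  [T]: (-1)·-3+(1)·-1+(-2)·0 = 2
⇒ M^-3 T^2

{"M": -3, "T": 2}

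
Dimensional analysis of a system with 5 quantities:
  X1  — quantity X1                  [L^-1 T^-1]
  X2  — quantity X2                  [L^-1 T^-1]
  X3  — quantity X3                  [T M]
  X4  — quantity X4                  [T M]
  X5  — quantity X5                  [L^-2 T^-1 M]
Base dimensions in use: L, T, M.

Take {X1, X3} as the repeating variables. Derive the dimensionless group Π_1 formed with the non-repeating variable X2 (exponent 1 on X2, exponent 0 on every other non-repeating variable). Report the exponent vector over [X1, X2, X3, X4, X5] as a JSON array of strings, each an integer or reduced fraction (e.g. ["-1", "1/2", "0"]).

["-1", "1", "0", "0", "0"]

Write exponents as rows L,T,M / cols X1,X2,X3,X4,X5:
  L: [-1 -1  0  0 -2]
  T: [-1 -1  1  1 -1]
  M: [ 0  0  1  1  1]
RREF → pivots at {X1,X3} ⇒ r = 2
Repeat: X1,X3; free: X2,X4,X5
RREF:
  r0: [   1    1    0    0    2]
  r1: [   0    0    1    1    1]
  r2: [   0    0    0    0    0]
Fix exponent of X2 at 1, X4 at 0, X5 at 0; solve each RREF row for its pivot's exponent:
  r0: exp(X1) + (1)·1 = 0 ⇒ exp(X1) = -1
  r1: exp(X3) + (0)·1 = 0 ⇒ exp(X3) = 0
Π_1 = X1^-1 · X2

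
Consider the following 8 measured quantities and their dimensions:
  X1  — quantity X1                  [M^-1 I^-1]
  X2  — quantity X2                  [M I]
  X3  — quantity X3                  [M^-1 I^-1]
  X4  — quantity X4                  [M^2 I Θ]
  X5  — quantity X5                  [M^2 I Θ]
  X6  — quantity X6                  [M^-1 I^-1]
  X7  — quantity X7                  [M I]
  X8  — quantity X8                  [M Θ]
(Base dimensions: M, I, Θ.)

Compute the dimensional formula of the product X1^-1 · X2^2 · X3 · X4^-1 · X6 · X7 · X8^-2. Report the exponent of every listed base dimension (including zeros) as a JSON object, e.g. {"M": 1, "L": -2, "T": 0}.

Write exponents as rows M,I,Θ / cols X1,X2,X3,X4,X5,X6,X7,X8:
  M: [-1  1 -1  2  2 -1  1  1]
  I: [-1  1 -1  1  1 -1  1  0]
  Θ: [ 0  0  0  1  1  0  0  1]
  [M]: (-1)·-1+(2)·1+(1)·-1+(-1)·2+(1)·-1+(1)·1+(-2)·1 = -2
  [I]: (-1)·-1+(2)·1+(1)·-1+(-1)·1+(1)·-1+(1)·1+(-2)·0 = 1
  [Θ]: (-1)·0+(2)·0+(1)·0+(-1)·1+(1)·0+(1)·0+(-2)·1 = -3
⇒ M^-2 I Θ^-3

{"M": -2, "I": 1, "Θ": -3}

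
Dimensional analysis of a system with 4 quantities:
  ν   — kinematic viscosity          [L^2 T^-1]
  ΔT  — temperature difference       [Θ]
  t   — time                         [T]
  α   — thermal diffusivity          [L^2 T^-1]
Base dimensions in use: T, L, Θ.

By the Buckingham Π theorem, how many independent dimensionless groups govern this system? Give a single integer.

Exponent matrix [T,L,Θ] × [ν,ΔT,t,α]:
  T: [-1  0  1 -1]
  L: [ 2  0  0  2]
  Θ: [ 0  1  0  0]
Echelon form has 3 nonzero rows (pivots: ν,ΔT,t)
Π count = n − r = 4 − 3 = 1

1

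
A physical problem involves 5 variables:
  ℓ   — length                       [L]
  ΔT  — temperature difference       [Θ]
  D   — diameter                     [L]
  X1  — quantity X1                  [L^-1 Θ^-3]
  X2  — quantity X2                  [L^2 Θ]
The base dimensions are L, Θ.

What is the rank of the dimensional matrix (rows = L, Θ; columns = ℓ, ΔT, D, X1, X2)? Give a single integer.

2

Exponent matrix [L,Θ] × [ℓ,ΔT,D,X1,X2]:
  L: [ 1  0  1 -1  2]
  Θ: [ 0  1  0 -3  1]
Row reduction gives pivot columns ℓ,ΔT; rank = 2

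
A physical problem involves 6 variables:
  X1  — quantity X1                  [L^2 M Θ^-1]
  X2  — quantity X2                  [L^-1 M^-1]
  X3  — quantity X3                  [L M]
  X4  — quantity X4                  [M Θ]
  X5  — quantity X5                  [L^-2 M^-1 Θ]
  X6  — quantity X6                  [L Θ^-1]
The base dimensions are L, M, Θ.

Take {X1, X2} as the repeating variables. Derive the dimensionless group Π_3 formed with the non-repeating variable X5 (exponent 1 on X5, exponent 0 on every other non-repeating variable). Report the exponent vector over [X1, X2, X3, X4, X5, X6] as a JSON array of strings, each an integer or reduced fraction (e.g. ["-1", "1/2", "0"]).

Exponent matrix [L,M,Θ] × [X1,X2,X3,X4,X5,X6]:
  L: [ 2 -1  1  0 -2  1]
  M: [ 1 -1  1  1 -1  0]
  Θ: [-1  0  0  1  1 -1]
RREF → pivots at {X1,X2} ⇒ r = 2
Pivot set = {X1,X2}, free = {X3,X4,X5,X6}
RREF:
  r0: [   1    0    0   -1   -1    1]
  r1: [   0    1   -1   -2    0    1]
  r2: [   0    0    0    0    0    0]
Fix exponent of X5 at 1, X3 at 0, X4 at 0, X6 at 0; solve each RREF row for its pivot's exponent:
  r0: exp(X1) + (-1)·1 = 0 ⇒ exp(X1) = 1
  r1: exp(X2) + (0)·1 = 0 ⇒ exp(X2) = 0
Π_3 = X1 · X5

["1", "0", "0", "0", "1", "0"]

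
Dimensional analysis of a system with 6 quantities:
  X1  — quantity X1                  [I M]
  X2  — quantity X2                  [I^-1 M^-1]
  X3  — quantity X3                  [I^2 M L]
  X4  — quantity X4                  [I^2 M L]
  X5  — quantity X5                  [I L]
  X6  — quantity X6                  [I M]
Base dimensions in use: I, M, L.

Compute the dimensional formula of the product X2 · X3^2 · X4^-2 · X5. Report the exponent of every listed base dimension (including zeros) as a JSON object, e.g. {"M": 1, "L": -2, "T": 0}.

Write exponents as rows I,M,L / cols X1,X2,X3,X4,X5,X6:
  I: [ 1 -1  2  2  1  1]
  M: [ 1 -1  1  1  0  1]
  L: [ 0  0  1  1  1  0]
  [I]: (1)·-1+(2)·2+(-2)·2+(1)·1 = 0
  [M]: (1)·-1+(2)·1+(-2)·1+(1)·0 = -1
  [L]: (1)·0+(2)·1+(-2)·1+(1)·1 = 1
⇒ M^-1 L

{"I": 0, "M": -1, "L": 1}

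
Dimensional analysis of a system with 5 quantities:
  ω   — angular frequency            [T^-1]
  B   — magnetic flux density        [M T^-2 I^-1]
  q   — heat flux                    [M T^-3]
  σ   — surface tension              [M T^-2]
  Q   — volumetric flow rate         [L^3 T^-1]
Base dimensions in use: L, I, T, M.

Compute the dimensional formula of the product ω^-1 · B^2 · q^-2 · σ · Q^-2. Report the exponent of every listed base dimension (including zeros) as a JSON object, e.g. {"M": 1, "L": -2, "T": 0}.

{"L": -6, "I": -2, "T": 3, "M": 1}

Dimensional matrix (L×I×T×M by ω×B×q×σ×Q):
  L: [ 0  0  0  0  3]
  I: [ 0 -1  0  0  0]
  T: [-1 -2 -3 -2 -1]
  M: [ 0  1  1  1  0]
  [L]: (-1)·0+(2)·0+(-2)·0+(1)·0+(-2)·3 = -6
  [I]: (-1)·0+(2)·-1+(-2)·0+(1)·0+(-2)·0 = -2
  [T]: (-1)·-1+(2)·-2+(-2)·-3+(1)·-2+(-2)·-1 = 3
  [M]: (-1)·0+(2)·1+(-2)·1+(1)·1+(-2)·0 = 1
⇒ L^-6 I^-2 T^3 M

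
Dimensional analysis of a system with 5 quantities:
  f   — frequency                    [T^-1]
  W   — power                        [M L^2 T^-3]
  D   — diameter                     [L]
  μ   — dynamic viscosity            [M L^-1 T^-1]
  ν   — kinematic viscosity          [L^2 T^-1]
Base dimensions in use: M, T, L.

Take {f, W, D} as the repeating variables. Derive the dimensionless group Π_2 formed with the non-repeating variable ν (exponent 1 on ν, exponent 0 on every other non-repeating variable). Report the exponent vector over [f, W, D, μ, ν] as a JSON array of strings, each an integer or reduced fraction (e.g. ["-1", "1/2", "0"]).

Write exponents as rows M,T,L / cols f,W,D,μ,ν:
  M: [ 0  1  0  1  0]
  T: [-1 -3  0 -1 -1]
  L: [ 0  2  1 -1  2]
Row reduction gives pivot columns f,W,D; rank = 3
Pivot set = {f,W,D}, free = {μ,ν}
RREF:
  r0: [   1    0    0   -2    1]
  r1: [   0    1    0    1    0]
  r2: [   0    0    1   -3    2]
Fix exponent of ν at 1, μ at 0; solve each RREF row for its pivot's exponent:
  r0: exp(f) + (1)·1 = 0 ⇒ exp(f) = -1
  r1: exp(W) + (0)·1 = 0 ⇒ exp(W) = 0
  r2: exp(D) + (2)·1 = 0 ⇒ exp(D) = -2
Π_2 = f^-1 · D^-2 · ν

["-1", "0", "-2", "0", "1"]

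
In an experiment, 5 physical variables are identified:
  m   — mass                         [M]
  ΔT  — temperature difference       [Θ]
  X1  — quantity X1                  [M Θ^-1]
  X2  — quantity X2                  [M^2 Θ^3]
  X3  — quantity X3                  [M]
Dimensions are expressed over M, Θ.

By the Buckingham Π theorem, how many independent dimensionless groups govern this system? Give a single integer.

3

Write exponents as rows M,Θ / cols m,ΔT,X1,X2,X3:
  M: [ 1  0  1  2  1]
  Θ: [ 0  1 -1  3  0]
Echelon form has 2 nonzero rows (pivots: m,ΔT)
n=5, r=2 ⇒ 3 dimensionless groups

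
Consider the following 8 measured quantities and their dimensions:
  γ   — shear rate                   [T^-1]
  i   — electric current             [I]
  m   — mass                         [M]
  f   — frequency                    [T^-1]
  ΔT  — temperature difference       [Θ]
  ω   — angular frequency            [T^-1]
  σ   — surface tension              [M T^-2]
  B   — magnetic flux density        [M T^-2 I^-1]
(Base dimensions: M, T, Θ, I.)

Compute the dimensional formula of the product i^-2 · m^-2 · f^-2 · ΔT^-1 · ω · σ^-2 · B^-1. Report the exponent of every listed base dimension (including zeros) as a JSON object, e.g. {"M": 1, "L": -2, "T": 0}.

{"M": -5, "T": 7, "Θ": -1, "I": -1}

Dimensional matrix (M×T×Θ×I by γ×i×m×f×ΔT×ω×σ×B):
  M: [ 0  0  1  0  0  0  1  1]
  T: [-1  0  0 -1  0 -1 -2 -2]
  Θ: [ 0  0  0  0  1  0  0  0]
  I: [ 0  1  0  0  0  0  0 -1]
  [M]: (-2)·0+(-2)·1+(-2)·0+(-1)·0+(1)·0+(-2)·1+(-1)·1 = -5
  [T]: (-2)·0+(-2)·0+(-2)·-1+(-1)·0+(1)·-1+(-2)·-2+(-1)·-2 = 7
  [Θ]: (-2)·0+(-2)·0+(-2)·0+(-1)·1+(1)·0+(-2)·0+(-1)·0 = -1
  [I]: (-2)·1+(-2)·0+(-2)·0+(-1)·0+(1)·0+(-2)·0+(-1)·-1 = -1
⇒ M^-5 T^7 Θ^-1 I^-1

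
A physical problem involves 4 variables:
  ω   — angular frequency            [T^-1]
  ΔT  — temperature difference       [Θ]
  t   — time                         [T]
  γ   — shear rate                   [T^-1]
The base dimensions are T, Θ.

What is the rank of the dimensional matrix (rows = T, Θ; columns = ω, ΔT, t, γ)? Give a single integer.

2

Write exponents as rows T,Θ / cols ω,ΔT,t,γ:
  T: [-1  0  1 -1]
  Θ: [ 0  1  0  0]
RREF → pivots at {ω,ΔT} ⇒ r = 2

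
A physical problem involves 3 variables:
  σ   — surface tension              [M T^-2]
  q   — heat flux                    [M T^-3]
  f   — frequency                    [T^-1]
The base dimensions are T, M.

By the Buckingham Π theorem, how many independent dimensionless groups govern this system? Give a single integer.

1

Dimensional matrix (T×M by σ×q×f):
  T: [-2 -3 -1]
  M: [ 1  1  0]
RREF → pivots at {σ,q} ⇒ r = 2
n=3, r=2 ⇒ 1 dimensionless group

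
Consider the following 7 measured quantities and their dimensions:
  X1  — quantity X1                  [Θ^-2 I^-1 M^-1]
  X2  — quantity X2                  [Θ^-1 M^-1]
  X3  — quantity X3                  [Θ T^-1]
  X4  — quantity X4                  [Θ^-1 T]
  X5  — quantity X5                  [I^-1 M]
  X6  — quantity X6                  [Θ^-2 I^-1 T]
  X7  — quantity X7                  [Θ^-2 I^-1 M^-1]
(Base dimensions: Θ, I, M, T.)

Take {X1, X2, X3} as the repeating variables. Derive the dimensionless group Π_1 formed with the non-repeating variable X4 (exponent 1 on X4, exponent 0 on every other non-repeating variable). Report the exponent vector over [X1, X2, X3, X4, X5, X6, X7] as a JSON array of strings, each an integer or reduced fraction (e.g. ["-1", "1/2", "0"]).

["0", "0", "1", "1", "0", "0", "0"]

Dimensional matrix (Θ×I×M×T by X1×X2×X3×X4×X5×X6×X7):
  Θ: [-2 -1  1 -1  0 -2 -2]
  I: [-1  0  0  0 -1 -1 -1]
  M: [-1 -1  0  0  1  0 -1]
  T: [ 0  0 -1  1  0  1  0]
RREF → pivots at {X1,X2,X3} ⇒ r = 3
Repeat: X1,X2,X3; free: X4,X5,X6,X7
RREF:
  r0: [   1    0    0    0    1    1    1]
  r1: [   0    1    0    0   -2   -1    0]
  r2: [   0    0    1   -1    0   -1    0]
  r3: [   0    0    0    0    0    0    0]
Fix exponent of X4 at 1, X5 at 0, X6 at 0, X7 at 0; solve each RREF row for its pivot's exponent:
  r0: exp(X1) + (0)·1 = 0 ⇒ exp(X1) = 0
  r1: exp(X2) + (0)·1 = 0 ⇒ exp(X2) = 0
  r2: exp(X3) + (-1)·1 = 0 ⇒ exp(X3) = 1
Π_1 = X3 · X4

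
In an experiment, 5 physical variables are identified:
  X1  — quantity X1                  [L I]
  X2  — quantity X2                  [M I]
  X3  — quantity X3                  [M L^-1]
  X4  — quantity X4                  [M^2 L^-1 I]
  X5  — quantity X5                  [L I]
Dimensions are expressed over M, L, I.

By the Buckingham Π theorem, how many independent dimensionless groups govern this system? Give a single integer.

3

Exponent matrix [M,L,I] × [X1,X2,X3,X4,X5]:
  M: [ 0  1  1  2  0]
  L: [ 1  0 -1 -1  1]
  I: [ 1  1  0  1  1]
Echelon form has 2 nonzero rows (pivots: X1,X2)
5 vars − rank 2 = 3 Π groups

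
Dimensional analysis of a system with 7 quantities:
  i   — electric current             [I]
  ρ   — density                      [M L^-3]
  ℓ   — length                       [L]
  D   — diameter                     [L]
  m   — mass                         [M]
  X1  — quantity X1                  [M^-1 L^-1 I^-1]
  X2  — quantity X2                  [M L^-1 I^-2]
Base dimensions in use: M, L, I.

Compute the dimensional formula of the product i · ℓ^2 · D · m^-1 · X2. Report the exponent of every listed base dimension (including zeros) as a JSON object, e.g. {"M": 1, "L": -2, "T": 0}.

Dimensional matrix (M×L×I by i×ρ×ℓ×D×m×X1×X2):
  M: [ 0  1  0  0  1 -1  1]
  L: [ 0 -3  1  1  0 -1 -1]
  I: [ 1  0  0  0  0 -1 -2]
  [M]: (1)·0+(2)·0+(1)·0+(-1)·1+(1)·1 = 0
  [L]: (1)·0+(2)·1+(1)·1+(-1)·0+(1)·-1 = 2
  [I]: (1)·1+(2)·0+(1)·0+(-1)·0+(1)·-2 = -1
⇒ L^2 I^-1

{"M": 0, "L": 2, "I": -1}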